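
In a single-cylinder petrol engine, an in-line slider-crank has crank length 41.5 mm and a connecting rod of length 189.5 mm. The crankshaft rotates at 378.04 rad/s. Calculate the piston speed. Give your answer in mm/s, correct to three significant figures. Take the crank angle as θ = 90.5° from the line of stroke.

ω = 378 rad/s
For an in-line slider-crank, x = r cosθ + √(L² − r² sin²θ), so v = −rω sinθ·[1 + r cosθ/√(L² − r² sin²θ)].
With r = 0.0415 m, L = 0.1895 m, θ = 90.5°: √(L² − r² sin²θ) = 0.1849 m.
v = −0.0415·378·0.99996·[1 + 0.0415·-0.00873/0.1849] = -15.657 m/s.
|v| = 15.657 m/s = 15657 mm/s.

15700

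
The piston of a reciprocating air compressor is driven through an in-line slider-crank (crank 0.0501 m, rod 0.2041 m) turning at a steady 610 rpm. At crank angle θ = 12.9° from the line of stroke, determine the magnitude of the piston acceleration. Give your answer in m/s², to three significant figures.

245

ω = 2π·610/60 = 63.88 rad/s
x(θ) = r cosθ + √(L² − r² sin²θ); with ω constant, a = ω²·d²x/dθ².
d²x/dθ² = −r cosθ − r²(cos2θ)/√u − r⁴ sin²2θ/(4u^{3/2}),  u = L² − r² sin²θ = 0.0415317 m².
Substituting r = 0.0501 m, L = 0.2041 m, θ = 12.9°: d²x/dθ² = -0.05996 m.
a = ω²·d²x/dθ² = (63.88)²·(-0.05996) = -244.67 m/s²;  |a| = 244.67 m/s².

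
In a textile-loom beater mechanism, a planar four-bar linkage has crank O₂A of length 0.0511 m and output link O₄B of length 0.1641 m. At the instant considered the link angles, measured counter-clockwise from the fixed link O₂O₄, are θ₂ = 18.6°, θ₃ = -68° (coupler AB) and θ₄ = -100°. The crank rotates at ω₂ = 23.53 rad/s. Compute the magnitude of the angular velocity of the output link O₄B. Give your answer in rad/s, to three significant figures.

ω₂ = 23.53 rad/s
Differentiating the loop-closure r₂e^{iθ₂}+r₃e^{iθ₃}=r₁+r₄e^{iθ₄} gives r₂ω₂e^{iθ₂}+r₃ω₃e^{iθ₃}=r₄ω₄e^{iθ₄}.
Eliminating the other unknown: ω₄ = r₂ω₂ sin(θ₂−θ₃) / [r₄ sin(θ₄−θ₃)].
Numerator sine = +0.99824; denominator sine = -0.52992.
Result = 0.0511·23.53·(+0.99824) / (0.1641·(-0.52992)) = -13.803 rad/s; magnitude 13.803 rad/s.

13.8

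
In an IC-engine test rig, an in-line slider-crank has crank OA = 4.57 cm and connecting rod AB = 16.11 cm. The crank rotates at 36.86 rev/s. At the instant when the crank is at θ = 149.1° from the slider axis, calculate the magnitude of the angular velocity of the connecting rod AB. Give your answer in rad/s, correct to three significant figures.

ω = 231.6 rad/s (converted from 36.86 rev/s).
The rod makes angle φ with the slider axis where L sinφ = r sinθ; differentiating, L cosφ·φ̇ = r ω cosθ.
L cosφ = √(L² − r² sin²θ) = 0.15938 m.
|ω_rod| = r ω |cosθ| / √(L² − r² sin²θ) = 0.0457·231.6·0.85806/0.15938 = 56.982 rad/s.

57.0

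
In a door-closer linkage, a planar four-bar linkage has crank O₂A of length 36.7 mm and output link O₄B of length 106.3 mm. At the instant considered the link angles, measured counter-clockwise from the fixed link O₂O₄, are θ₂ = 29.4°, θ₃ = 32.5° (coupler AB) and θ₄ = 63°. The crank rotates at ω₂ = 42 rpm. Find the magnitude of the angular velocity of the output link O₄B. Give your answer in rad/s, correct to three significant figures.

0.162

ω₂ = 4.398 rad/s (from 42 rpm).
Differentiating the loop-closure r₂e^{iθ₂}+r₃e^{iθ₃}=r₁+r₄e^{iθ₄} gives r₂ω₂e^{iθ₂}+r₃ω₃e^{iθ₃}=r₄ω₄e^{iθ₄}.
Eliminating the other unknown: ω₄ = r₂ω₂ sin(θ₂−θ₃) / [r₄ sin(θ₄−θ₃)].
Numerator sine = -0.05408; denominator sine = +0.50754.
Result = 0.0367·4.398·(-0.05408) / (0.1063·(+0.50754)) = -0.1618 rad/s; magnitude 0.1618 rad/s.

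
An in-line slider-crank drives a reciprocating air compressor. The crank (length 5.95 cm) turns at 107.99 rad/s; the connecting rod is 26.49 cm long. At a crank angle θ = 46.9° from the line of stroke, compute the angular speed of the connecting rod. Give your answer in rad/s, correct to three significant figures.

16.8

ω = 108 rad/s
The rod makes angle φ with the slider axis where L sinφ = r sinθ; differentiating, L cosφ·φ̇ = r ω cosθ.
L cosφ = √(L² − r² sin²θ) = 0.26131 m.
|ω_rod| = r ω |cosθ| / √(L² − r² sin²θ) = 0.0595·108·0.68327/0.26131 = 16.801 rad/s.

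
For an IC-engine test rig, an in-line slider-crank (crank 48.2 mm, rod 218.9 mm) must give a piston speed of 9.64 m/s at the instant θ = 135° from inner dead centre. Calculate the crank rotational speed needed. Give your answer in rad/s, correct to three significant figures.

For an in-line slider-crank, |v_piston| = rω|sinθ|·[1 + r cosθ/√(L² − r² sin²θ)].
With r = 0.0482 m, L = 0.2189 m, θ = 135°: the bracketed kinematic factor |dx/dθ| = 0.02871 m.
ω = v/|dx/dθ| = 9.64/0.02871 = 335.77 rad/s.

336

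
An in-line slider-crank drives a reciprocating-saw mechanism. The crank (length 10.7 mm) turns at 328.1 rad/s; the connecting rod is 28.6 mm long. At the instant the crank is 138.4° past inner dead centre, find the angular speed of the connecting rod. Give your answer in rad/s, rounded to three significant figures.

ω = 328.1 rad/s
The rod makes angle φ with the slider axis where L sinφ = r sinθ; differentiating, L cosφ·φ̇ = r ω cosθ.
L cosφ = √(L² − r² sin²θ) = 0.027704 m.
|ω_rod| = r ω |cosθ| / √(L² − r² sin²θ) = 0.0107·328.1·0.74780/0.027704 = 94.763 rad/s.

94.8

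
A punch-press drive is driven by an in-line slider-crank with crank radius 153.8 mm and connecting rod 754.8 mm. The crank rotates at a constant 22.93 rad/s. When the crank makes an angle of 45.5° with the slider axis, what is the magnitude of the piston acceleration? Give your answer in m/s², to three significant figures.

56.6

ω = 22.93 rad/s
x(θ) = r cosθ + √(L² − r² sin²θ); with ω constant, a = ω²·d²x/dθ².
d²x/dθ² = −r cosθ − r²(cos2θ)/√u − r⁴ sin²2θ/(4u^{3/2}),  u = L² − r² sin²θ = 0.557689 m².
Substituting r = 0.1538 m, L = 0.7548 m, θ = 45.5°: d²x/dθ² = -0.10758 m.
a = ω²·d²x/dθ² = (22.93)²·(-0.10758) = -56.565 m/s²;  |a| = 56.565 m/s².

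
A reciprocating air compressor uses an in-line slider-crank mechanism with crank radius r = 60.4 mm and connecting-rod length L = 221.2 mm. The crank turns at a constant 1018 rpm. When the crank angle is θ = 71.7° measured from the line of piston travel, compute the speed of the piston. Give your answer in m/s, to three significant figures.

6.66

ω = 2π·1018/60 = 106.6 rad/s
For an in-line slider-crank, x = r cosθ + √(L² − r² sin²θ), so v = −rω sinθ·[1 + r cosθ/√(L² − r² sin²θ)].
With r = 0.0604 m, L = 0.2212 m, θ = 71.7°: √(L² − r² sin²θ) = 0.21364 m.
v = −0.0604·106.6·0.94943·[1 + 0.0604·0.31399/0.21364] = -6.656 m/s.
|v| = 6.656 m/s.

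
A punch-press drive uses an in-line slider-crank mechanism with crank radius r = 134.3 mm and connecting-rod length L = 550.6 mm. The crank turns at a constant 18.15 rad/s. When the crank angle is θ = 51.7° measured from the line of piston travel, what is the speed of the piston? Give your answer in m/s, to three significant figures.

2.21

ω = 18.15 rad/s
For an in-line slider-crank, x = r cosθ + √(L² − r² sin²θ), so v = −rω sinθ·[1 + r cosθ/√(L² − r² sin²θ)].
With r = 0.1343 m, L = 0.5506 m, θ = 51.7°: √(L² − r² sin²θ) = 0.54042 m.
v = −0.1343·18.15·0.78478·[1 + 0.1343·0.61978/0.54042] = -2.2076 m/s.
|v| = 2.2076 m/s.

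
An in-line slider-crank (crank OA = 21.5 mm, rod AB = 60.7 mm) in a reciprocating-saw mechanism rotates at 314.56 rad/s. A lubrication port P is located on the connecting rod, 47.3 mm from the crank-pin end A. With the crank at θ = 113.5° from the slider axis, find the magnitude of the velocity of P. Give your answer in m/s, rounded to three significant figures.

ω = 314.6 rad/s.  Crank-pin speed |V_A| = rω = 6.763 m/s, perpendicular to OA.
Rod angle: sinφ = −(r/L) sinθ ⇒ φ = -18.955°; ω_rod = −rω cosθ/√(L²−r²sin²θ) = +46.975 rad/s.
V_P = V_A + ω_rod × AP, with AP = 0.0473 m along the rod.
Components: V_Px = −rω sinθ − a·ω_rod·sinφ = -5.4804 m/s;  V_Py = rω cosθ + a·ω_rod·cosφ = -0.59533 m/s.
|V_P| = √(V_Px² + V_Py²) = 5.5126 m/s.

5.51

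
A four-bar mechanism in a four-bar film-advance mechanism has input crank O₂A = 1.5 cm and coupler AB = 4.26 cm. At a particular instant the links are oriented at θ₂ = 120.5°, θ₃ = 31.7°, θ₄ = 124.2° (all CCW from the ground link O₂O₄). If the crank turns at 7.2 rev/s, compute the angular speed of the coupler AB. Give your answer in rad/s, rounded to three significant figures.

ω₂ = 45.24 rad/s (from 7.2 rev/s).
Differentiating the loop-closure r₂e^{iθ₂}+r₃e^{iθ₃}=r₁+r₄e^{iθ₄} gives r₂ω₂e^{iθ₂}+r₃ω₃e^{iθ₃}=r₄ω₄e^{iθ₄}.
Eliminating the other unknown: ω₃ = r₂ω₂ sin(θ₄−θ₂) / [r₃ sin(θ₃−θ₄)].
Numerator sine = +0.06453; denominator sine = -0.99905.
Result = 0.015·45.24·(+0.06453) / (0.0426·(-0.99905)) = -1.0289 rad/s; magnitude 1.0289 rad/s.

1.03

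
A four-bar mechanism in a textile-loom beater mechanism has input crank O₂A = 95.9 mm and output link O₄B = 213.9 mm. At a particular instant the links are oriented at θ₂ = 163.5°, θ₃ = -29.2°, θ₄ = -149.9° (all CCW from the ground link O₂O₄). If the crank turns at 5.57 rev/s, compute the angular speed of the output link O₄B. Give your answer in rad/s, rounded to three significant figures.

ω₂ = 35 rad/s (from 5.57 rev/s).
Differentiating the loop-closure r₂e^{iθ₂}+r₃e^{iθ₃}=r₁+r₄e^{iθ₄} gives r₂ω₂e^{iθ₂}+r₃ω₃e^{iθ₃}=r₄ω₄e^{iθ₄}.
Eliminating the other unknown: ω₄ = r₂ω₂ sin(θ₂−θ₃) / [r₄ sin(θ₄−θ₃)].
Numerator sine = -0.21985; denominator sine = -0.85985.
Result = 0.0959·35·(-0.21985) / (0.2139·(-0.85985)) = +4.0118 rad/s; magnitude 4.0118 rad/s.

4.01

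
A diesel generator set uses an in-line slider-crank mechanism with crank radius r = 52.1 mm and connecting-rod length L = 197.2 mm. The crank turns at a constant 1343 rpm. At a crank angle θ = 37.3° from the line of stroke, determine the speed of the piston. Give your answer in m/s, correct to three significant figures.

ω = 2π·1343/60 = 140.6 rad/s
For an in-line slider-crank, x = r cosθ + √(L² − r² sin²θ), so v = −rω sinθ·[1 + r cosθ/√(L² − r² sin²θ)].
With r = 0.0521 m, L = 0.1972 m, θ = 37.3°: √(L² − r² sin²θ) = 0.19466 m.
v = −0.0521·140.6·0.60599·[1 + 0.0521·0.79547/0.19466] = -5.3856 m/s.
|v| = 5.3856 m/s.

5.39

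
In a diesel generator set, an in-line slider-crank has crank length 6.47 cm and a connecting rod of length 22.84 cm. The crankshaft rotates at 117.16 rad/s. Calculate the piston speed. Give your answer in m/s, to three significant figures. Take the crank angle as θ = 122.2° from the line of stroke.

ω = 117.2 rad/s
For an in-line slider-crank, x = r cosθ + √(L² − r² sin²θ), so v = −rω sinθ·[1 + r cosθ/√(L² − r² sin²θ)].
With r = 0.0647 m, L = 0.2284 m, θ = 122.2°: √(L² − r² sin²θ) = 0.22174 m.
v = −0.0647·117.2·0.84619·[1 + 0.0647·-0.53288/0.22174] = -5.417 m/s.
|v| = 5.417 m/s.

5.42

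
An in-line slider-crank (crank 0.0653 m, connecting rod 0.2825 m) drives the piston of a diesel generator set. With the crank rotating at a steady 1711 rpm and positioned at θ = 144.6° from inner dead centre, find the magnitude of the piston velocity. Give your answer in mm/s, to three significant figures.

ω = 2π·1711/60 = 179.2 rad/s
For an in-line slider-crank, x = r cosθ + √(L² − r² sin²θ), so v = −rω sinθ·[1 + r cosθ/√(L² − r² sin²θ)].
With r = 0.0653 m, L = 0.2825 m, θ = 144.6°: √(L² − r² sin²θ) = 0.27996 m.
v = −0.0653·179.2·0.57928·[1 + 0.0653·-0.81513/0.27996] = -5.489 m/s.
|v| = 5.489 m/s = 5489 mm/s.

5490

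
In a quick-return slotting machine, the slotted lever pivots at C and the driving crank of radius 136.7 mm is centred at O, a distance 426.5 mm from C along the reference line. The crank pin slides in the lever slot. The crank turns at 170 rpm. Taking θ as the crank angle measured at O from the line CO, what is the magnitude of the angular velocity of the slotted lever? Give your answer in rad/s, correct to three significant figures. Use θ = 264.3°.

1.21

ω = 17.8 rad/s (from 170 rpm).
Crank pin A relative to C: A = (d + r cosθ, r sinθ); lever angle φ = atan2(r sinθ, d + r cosθ).
Differentiating tanφ: φ̇ = rω(d cosθ + r)/(d² + r² + 2dr cosθ).
d² + r² + 2dr cosθ = |CA|² = 0.189008 m²;  d cosθ + r = +0.09434 m.
|ω_lever| = |0.1367·17.8·+0.09434| / 0.189008 = 1.2147 rad/s.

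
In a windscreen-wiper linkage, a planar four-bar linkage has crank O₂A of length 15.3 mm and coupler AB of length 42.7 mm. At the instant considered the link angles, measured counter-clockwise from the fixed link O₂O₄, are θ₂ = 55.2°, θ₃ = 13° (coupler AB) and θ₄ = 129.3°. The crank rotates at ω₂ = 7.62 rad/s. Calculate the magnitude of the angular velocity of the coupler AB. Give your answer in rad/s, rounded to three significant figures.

ω₂ = 7.62 rad/s
Differentiating the loop-closure r₂e^{iθ₂}+r₃e^{iθ₃}=r₁+r₄e^{iθ₄} gives r₂ω₂e^{iθ₂}+r₃ω₃e^{iθ₃}=r₄ω₄e^{iθ₄}.
Eliminating the other unknown: ω₃ = r₂ω₂ sin(θ₄−θ₂) / [r₃ sin(θ₃−θ₄)].
Numerator sine = +0.96174; denominator sine = -0.89649.
Result = 0.0153·7.62·(+0.96174) / (0.0427·(-0.89649)) = -2.9291 rad/s; magnitude 2.9291 rad/s.

2.93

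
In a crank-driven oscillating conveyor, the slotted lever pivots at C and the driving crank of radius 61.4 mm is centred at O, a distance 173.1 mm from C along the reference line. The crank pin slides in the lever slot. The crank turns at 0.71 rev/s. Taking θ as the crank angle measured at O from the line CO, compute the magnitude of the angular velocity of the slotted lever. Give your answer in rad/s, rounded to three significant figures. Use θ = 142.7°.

1.24

ω = 4.461 rad/s (from 0.71 rev/s).
Crank pin A relative to C: A = (d + r cosθ, r sinθ); lever angle φ = atan2(r sinθ, d + r cosθ).
Differentiating tanφ: φ̇ = rω(d cosθ + r)/(d² + r² + 2dr cosθ).
d² + r² + 2dr cosθ = |CA|² = 0.0168244 m²;  d cosθ + r = -0.076296 m.
|ω_lever| = |0.0614·4.461·-0.076296| / 0.0168244 = 1.2421 rad/s.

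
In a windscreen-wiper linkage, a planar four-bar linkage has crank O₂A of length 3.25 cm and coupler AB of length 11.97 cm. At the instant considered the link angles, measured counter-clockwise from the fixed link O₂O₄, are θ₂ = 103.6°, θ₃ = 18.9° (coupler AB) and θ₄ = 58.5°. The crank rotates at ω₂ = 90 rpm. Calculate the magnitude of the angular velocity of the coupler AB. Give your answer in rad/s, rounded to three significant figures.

2.84

ω₂ = 9.425 rad/s (from 90 rpm).
Differentiating the loop-closure r₂e^{iθ₂}+r₃e^{iθ₃}=r₁+r₄e^{iθ₄} gives r₂ω₂e^{iθ₂}+r₃ω₃e^{iθ₃}=r₄ω₄e^{iθ₄}.
Eliminating the other unknown: ω₃ = r₂ω₂ sin(θ₄−θ₂) / [r₃ sin(θ₃−θ₄)].
Numerator sine = -0.70834; denominator sine = -0.63742.
Result = 0.0325·9.425·(-0.70834) / (0.1197·(-0.63742)) = +2.8436 rad/s; magnitude 2.8436 rad/s.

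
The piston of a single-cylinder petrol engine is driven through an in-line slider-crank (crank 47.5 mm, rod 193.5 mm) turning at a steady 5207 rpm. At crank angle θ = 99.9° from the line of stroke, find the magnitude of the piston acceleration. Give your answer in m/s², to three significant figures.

ω = 2π·5207/60 = 545.3 rad/s
x(θ) = r cosθ + √(L² − r² sin²θ); with ω constant, a = ω²·d²x/dθ².
d²x/dθ² = −r cosθ − r²(cos2θ)/√u − r⁴ sin²2θ/(4u^{3/2}),  u = L² − r² sin²θ = 0.0352527 m².
Substituting r = 0.0475 m, L = 0.1935 m, θ = 99.9°: d²x/dθ² = +0.019451 m.
a = ω²·d²x/dθ² = (545.3)²·(+0.019451) = +5783.3 m/s²;  |a| = 5783.3 m/s².

5780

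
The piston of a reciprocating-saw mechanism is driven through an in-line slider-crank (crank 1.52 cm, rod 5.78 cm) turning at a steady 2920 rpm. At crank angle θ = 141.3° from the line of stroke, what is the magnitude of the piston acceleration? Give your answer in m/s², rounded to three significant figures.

1020

ω = 2π·2920/60 = 305.8 rad/s
x(θ) = r cosθ + √(L² − r² sin²θ); with ω constant, a = ω²·d²x/dθ².
d²x/dθ² = −r cosθ − r²(cos2θ)/√u − r⁴ sin²2θ/(4u^{3/2}),  u = L² − r² sin²θ = 0.00325052 m².
Substituting r = 0.0152 m, L = 0.0578 m, θ = 141.3°: d²x/dθ² = +0.01091 m.
a = ω²·d²x/dθ² = (305.8)²·(+0.01091) = +1020.1 m/s²;  |a| = 1020.1 m/s².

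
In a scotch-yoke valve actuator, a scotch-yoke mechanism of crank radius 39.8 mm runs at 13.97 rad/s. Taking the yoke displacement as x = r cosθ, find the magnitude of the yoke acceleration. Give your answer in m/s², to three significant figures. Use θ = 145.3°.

ω = 13.97 rad/s
x = r cosθ ⇒ ẍ = −rω² cosθ (ω constant).
|a| = rω²|cosθ| = 0.0398·(13.97)²·|cos 145.3°| = 6.3859 m/s².

6.39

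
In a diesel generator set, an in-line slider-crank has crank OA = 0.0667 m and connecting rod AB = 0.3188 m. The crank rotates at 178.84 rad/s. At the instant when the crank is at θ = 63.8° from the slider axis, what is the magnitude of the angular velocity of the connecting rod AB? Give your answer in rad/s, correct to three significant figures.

ω = 178.8 rad/s
The rod makes angle φ with the slider axis where L sinφ = r sinθ; differentiating, L cosφ·φ̇ = r ω cosθ.
L cosφ = √(L² − r² sin²θ) = 0.31313 m.
|ω_rod| = r ω |cosθ| / √(L² − r² sin²θ) = 0.0667·178.8·0.44151/0.31313 = 16.819 rad/s.

16.8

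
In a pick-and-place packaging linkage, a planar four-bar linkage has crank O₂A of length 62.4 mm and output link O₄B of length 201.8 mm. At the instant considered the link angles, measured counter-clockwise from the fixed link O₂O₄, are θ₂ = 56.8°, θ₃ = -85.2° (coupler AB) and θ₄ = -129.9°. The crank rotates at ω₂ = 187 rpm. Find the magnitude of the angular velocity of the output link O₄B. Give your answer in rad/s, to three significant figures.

ω₂ = 19.58 rad/s (from 187 rpm).
Differentiating the loop-closure r₂e^{iθ₂}+r₃e^{iθ₃}=r₁+r₄e^{iθ₄} gives r₂ω₂e^{iθ₂}+r₃ω₃e^{iθ₃}=r₄ω₄e^{iθ₄}.
Eliminating the other unknown: ω₄ = r₂ω₂ sin(θ₂−θ₃) / [r₄ sin(θ₄−θ₃)].
Numerator sine = +0.61566; denominator sine = -0.70339.
Result = 0.0624·19.58·(+0.61566) / (0.2018·(-0.70339)) = -5.3 rad/s; magnitude 5.3 rad/s.

5.30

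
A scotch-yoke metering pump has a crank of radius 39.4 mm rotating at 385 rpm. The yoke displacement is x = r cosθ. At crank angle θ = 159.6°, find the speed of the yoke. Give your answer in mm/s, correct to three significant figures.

554

ω = 40.32 rad/s (from 385 rpm).
x = r cosθ ⇒ ẋ = −rω sinθ.
|v| = rω|sinθ| = 0.0394·40.32·|sin 159.6°| = 0.5537 m/s = 553.7 mm/s.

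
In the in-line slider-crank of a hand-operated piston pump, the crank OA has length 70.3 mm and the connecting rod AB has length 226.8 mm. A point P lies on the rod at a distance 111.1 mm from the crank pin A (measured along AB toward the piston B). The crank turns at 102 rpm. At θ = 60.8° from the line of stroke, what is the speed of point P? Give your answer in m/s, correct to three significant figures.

ω = 10.68 rad/s.  Crank-pin speed |V_A| = rω = 0.7509 m/s, perpendicular to OA.
Rod angle: sinφ = −(r/L) sinθ ⇒ φ = -15.698°; ω_rod = −rω cosθ/√(L²−r²sin²θ) = -1.6778 rad/s.
V_P = V_A + ω_rod × AP, with AP = 0.1111 m along the rod.
Components: V_Px = −rω sinθ − a·ω_rod·sinφ = -0.70592 m/s;  V_Py = rω cosθ + a·ω_rod·cosφ = +0.18688 m/s.
|V_P| = √(V_Px² + V_Py²) = 0.73024 m/s.

0.730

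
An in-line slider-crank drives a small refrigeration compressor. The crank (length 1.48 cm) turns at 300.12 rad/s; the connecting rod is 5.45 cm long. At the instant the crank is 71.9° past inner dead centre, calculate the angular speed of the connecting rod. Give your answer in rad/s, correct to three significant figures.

26.2

ω = 300.1 rad/s
The rod makes angle φ with the slider axis where L sinφ = r sinθ; differentiating, L cosφ·φ̇ = r ω cosθ.
L cosφ = √(L² − r² sin²θ) = 0.052653 m.
|ω_rod| = r ω |cosθ| / √(L² − r² sin²θ) = 0.0148·300.1·0.31068/0.052653 = 26.208 rad/s.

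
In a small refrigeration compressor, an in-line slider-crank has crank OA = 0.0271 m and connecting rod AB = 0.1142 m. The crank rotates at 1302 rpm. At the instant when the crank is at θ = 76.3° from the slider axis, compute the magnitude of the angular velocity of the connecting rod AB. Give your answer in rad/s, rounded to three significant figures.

ω = 136.3 rad/s (converted from 1302 rpm).
The rod makes angle φ with the slider axis where L sinφ = r sinθ; differentiating, L cosφ·φ̇ = r ω cosθ.
L cosφ = √(L² − r² sin²θ) = 0.11112 m.
|ω_rod| = r ω |cosθ| / √(L² − r² sin²θ) = 0.0271·136.3·0.23684/0.11112 = 7.8751 rad/s.

7.88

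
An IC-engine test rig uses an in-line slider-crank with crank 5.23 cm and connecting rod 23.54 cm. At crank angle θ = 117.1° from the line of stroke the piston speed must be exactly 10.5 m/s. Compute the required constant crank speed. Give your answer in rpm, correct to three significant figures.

For an in-line slider-crank, |v_piston| = rω|sinθ|·[1 + r cosθ/√(L² − r² sin²θ)].
With r = 0.0523 m, L = 0.2354 m, θ = 117.1°: the bracketed kinematic factor |dx/dθ| = 0.041751 m.
ω = v/|dx/dθ| = 10.5/0.041751 = 251.49 rad/s.
N = 60ω/(2π) = 2401.6 rpm.

2400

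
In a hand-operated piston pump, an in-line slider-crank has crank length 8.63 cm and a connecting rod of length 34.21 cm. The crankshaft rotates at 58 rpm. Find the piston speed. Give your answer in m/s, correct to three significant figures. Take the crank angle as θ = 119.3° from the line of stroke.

0.399

ω = 2π·58/60 = 6.074 rad/s
For an in-line slider-crank, x = r cosθ + √(L² − r² sin²θ), so v = −rω sinθ·[1 + r cosθ/√(L² − r² sin²θ)].
With r = 0.0863 m, L = 0.3421 m, θ = 119.3°: √(L² − r² sin²θ) = 0.33372 m.
v = −0.0863·6.074·0.87207·[1 + 0.0863·-0.48938/0.33372] = -0.39926 m/s.
|v| = 0.39926 m/s.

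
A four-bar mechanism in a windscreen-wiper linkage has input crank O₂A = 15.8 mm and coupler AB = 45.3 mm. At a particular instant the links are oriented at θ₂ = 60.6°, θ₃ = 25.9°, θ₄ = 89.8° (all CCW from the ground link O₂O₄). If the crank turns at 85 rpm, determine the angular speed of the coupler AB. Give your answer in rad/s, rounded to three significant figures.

1.69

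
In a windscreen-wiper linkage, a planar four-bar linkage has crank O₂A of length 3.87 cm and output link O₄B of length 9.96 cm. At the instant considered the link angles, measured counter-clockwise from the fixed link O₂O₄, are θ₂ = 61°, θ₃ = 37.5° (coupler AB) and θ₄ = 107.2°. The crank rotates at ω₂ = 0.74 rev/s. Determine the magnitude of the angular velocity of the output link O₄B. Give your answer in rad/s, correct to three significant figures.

0.768

ω₂ = 4.65 rad/s (from 0.74 rev/s).
Differentiating the loop-closure r₂e^{iθ₂}+r₃e^{iθ₃}=r₁+r₄e^{iθ₄} gives r₂ω₂e^{iθ₂}+r₃ω₃e^{iθ₃}=r₄ω₄e^{iθ₄}.
Eliminating the other unknown: ω₄ = r₂ω₂ sin(θ₂−θ₃) / [r₄ sin(θ₄−θ₃)].
Numerator sine = +0.39875; denominator sine = +0.93789.
Result = 0.0387·4.65·(+0.39875) / (0.0996·(+0.93789)) = +0.76809 rad/s; magnitude 0.76809 rad/s.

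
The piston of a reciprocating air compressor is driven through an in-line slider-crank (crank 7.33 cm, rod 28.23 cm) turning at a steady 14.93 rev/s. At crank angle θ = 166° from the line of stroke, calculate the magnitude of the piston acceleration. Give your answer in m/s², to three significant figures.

ω = 2π·14.9 = 93.81 rad/s
x(θ) = r cosθ + √(L² − r² sin²θ); with ω constant, a = ω²·d²x/dθ².
d²x/dθ² = −r cosθ − r²(cos2θ)/√u − r⁴ sin²2θ/(4u^{3/2}),  u = L² − r² sin²θ = 0.0793788 m².
Substituting r = 0.0733 m, L = 0.2823 m, θ = 166°: d²x/dθ² = +0.054214 m.
a = ω²·d²x/dθ² = (93.81)²·(+0.054214) = +477.08 m/s²;  |a| = 477.08 m/s².

477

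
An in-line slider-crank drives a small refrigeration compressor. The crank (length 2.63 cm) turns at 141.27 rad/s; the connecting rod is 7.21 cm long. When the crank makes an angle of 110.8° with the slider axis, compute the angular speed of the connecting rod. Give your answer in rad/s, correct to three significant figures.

19.5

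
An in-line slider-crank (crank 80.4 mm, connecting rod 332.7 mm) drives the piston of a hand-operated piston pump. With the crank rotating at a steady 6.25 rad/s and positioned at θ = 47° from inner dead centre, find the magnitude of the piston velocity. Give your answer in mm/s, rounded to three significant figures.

429

ω = 6.25 rad/s
For an in-line slider-crank, x = r cosθ + √(L² − r² sin²θ), so v = −rω sinθ·[1 + r cosθ/√(L² − r² sin²θ)].
With r = 0.0804 m, L = 0.3327 m, θ = 47°: √(L² − r² sin²θ) = 0.32746 m.
v = −0.0804·6.25·0.73135·[1 + 0.0804·0.68200/0.32746] = -0.42904 m/s.
|v| = 0.42904 m/s = 429.04 mm/s.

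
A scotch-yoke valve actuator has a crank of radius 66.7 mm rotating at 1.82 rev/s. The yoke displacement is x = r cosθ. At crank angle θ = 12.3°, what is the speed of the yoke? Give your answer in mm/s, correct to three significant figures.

ω = 11.44 rad/s (from 1.82 rev/s).
x = r cosθ ⇒ ẋ = −rω sinθ.
|v| = rω|sinθ| = 0.0667·11.44·|sin 12.3°| = 0.16249 m/s = 162.49 mm/s.

162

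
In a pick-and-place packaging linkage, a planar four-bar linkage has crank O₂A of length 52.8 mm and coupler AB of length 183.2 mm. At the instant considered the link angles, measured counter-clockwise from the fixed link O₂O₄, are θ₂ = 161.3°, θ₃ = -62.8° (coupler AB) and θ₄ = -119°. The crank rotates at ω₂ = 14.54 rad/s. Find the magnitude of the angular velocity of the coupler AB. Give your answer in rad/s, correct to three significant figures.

4.96

ω₂ = 14.54 rad/s
Differentiating the loop-closure r₂e^{iθ₂}+r₃e^{iθ₃}=r₁+r₄e^{iθ₄} gives r₂ω₂e^{iθ₂}+r₃ω₃e^{iθ₃}=r₄ω₄e^{iθ₄}.
Eliminating the other unknown: ω₃ = r₂ω₂ sin(θ₄−θ₂) / [r₃ sin(θ₃−θ₄)].
Numerator sine = +0.98389; denominator sine = +0.83098.
Result = 0.0528·14.54·(+0.98389) / (0.1832·(+0.83098)) = +4.9616 rad/s; magnitude 4.9616 rad/s.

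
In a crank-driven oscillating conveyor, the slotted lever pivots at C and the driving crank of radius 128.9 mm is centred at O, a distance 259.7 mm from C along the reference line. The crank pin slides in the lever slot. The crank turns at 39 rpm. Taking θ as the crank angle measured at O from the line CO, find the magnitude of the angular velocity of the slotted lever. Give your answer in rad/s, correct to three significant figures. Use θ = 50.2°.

ω = 4.084 rad/s (from 39 rpm).
Crank pin A relative to C: A = (d + r cosθ, r sinθ); lever angle φ = atan2(r sinθ, d + r cosθ).
Differentiating tanφ: φ̇ = rω(d cosθ + r)/(d² + r² + 2dr cosθ).
d² + r² + 2dr cosθ = |CA|² = 0.126915 m²;  d cosθ + r = +0.29514 m.
|ω_lever| = |0.1289·4.084·+0.29514| / 0.126915 = 1.2242 rad/s.

1.22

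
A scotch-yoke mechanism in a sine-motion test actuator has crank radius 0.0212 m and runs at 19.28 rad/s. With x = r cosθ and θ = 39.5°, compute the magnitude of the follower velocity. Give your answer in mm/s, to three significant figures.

260

ω = 19.28 rad/s
x = r cosθ ⇒ ẋ = −rω sinθ.
|v| = rω|sinθ| = 0.0212·19.28·|sin 39.5°| = 0.25999 m/s = 259.99 mm/s.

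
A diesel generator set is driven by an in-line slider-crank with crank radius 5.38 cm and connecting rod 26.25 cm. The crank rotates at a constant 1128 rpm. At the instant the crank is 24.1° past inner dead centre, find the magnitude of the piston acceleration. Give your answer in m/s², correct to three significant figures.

ω = 2π·1128/60 = 118.1 rad/s
x(θ) = r cosθ + √(L² − r² sin²θ); with ω constant, a = ω²·d²x/dθ².
d²x/dθ² = −r cosθ − r²(cos2θ)/√u − r⁴ sin²2θ/(4u^{3/2}),  u = L² − r² sin²θ = 0.0684236 m².
Substituting r = 0.0538 m, L = 0.2625 m, θ = 24.1°: d²x/dθ² = -0.056551 m.
a = ω²·d²x/dθ² = (118.1)²·(-0.056551) = -789.07 m/s²;  |a| = 789.07 m/s².

789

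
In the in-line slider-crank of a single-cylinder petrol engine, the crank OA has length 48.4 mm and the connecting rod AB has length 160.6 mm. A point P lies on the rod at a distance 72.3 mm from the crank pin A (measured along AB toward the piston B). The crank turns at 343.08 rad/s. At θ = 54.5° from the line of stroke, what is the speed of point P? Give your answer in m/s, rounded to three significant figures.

ω = 343.1 rad/s.  Crank-pin speed |V_A| = rω = 16.605 m/s, perpendicular to OA.
Rod angle: sinφ = −(r/L) sinθ ⇒ φ = -14.203°; ω_rod = −rω cosθ/√(L²−r²sin²θ) = -61.934 rad/s.
V_P = V_A + ω_rod × AP, with AP = 0.0723 m along the rod.
Components: V_Px = −rω sinθ − a·ω_rod·sinφ = -14.617 m/s;  V_Py = rω cosθ + a·ω_rod·cosφ = +5.3016 m/s.
|V_P| = √(V_Px² + V_Py²) = 15.549 m/s.

15.5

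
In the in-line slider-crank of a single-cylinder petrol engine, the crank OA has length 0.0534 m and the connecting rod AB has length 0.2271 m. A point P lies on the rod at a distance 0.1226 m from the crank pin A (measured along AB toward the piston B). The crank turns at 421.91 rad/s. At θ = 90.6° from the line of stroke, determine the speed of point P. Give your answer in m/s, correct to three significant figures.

22.5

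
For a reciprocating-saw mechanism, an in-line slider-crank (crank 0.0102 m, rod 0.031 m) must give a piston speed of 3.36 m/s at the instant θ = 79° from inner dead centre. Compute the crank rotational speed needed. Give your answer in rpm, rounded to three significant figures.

For an in-line slider-crank, |v_piston| = rω|sinθ|·[1 + r cosθ/√(L² − r² sin²θ)].
With r = 0.0102 m, L = 0.031 m, θ = 79°: the bracketed kinematic factor |dx/dθ| = 0.010677 m.
ω = v/|dx/dθ| = 3.36/0.010677 = 314.7 rad/s.
N = 60ω/(2π) = 3005.2 rpm.

3010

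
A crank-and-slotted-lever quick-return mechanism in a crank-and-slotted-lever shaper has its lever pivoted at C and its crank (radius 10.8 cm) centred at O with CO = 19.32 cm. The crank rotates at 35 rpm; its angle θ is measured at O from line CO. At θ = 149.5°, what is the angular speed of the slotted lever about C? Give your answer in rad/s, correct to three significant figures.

ω = 3.665 rad/s (from 35 rpm).
Crank pin A relative to C: A = (d + r cosθ, r sinθ); lever angle φ = atan2(r sinθ, d + r cosθ).
Differentiating tanφ: φ̇ = rω(d cosθ + r)/(d² + r² + 2dr cosθ).
d² + r² + 2dr cosθ = |CA|² = 0.0130334 m²;  d cosθ + r = -0.058467 m.
|ω_lever| = |0.108·3.665·-0.058467| / 0.0130334 = 1.7757 rad/s.

1.78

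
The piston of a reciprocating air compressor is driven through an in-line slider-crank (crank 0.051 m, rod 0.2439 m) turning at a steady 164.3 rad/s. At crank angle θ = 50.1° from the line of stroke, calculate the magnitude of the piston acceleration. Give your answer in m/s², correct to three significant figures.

835

ω = 164.3 rad/s
x(θ) = r cosθ + √(L² − r² sin²θ); with ω constant, a = ω²·d²x/dθ².
d²x/dθ² = −r cosθ − r²(cos2θ)/√u − r⁴ sin²2θ/(4u^{3/2}),  u = L² − r² sin²θ = 0.0579564 m².
Substituting r = 0.051 m, L = 0.2439 m, θ = 50.1°: d²x/dθ² = -0.030918 m.
a = ω²·d²x/dθ² = (164.3)²·(-0.030918) = -834.62 m/s²;  |a| = 834.62 m/s².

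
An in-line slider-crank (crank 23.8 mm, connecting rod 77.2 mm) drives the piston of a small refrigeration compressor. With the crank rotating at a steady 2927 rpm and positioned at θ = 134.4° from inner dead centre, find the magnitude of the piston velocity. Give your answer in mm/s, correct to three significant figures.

ω = 2π·2927/60 = 306.5 rad/s
For an in-line slider-crank, x = r cosθ + √(L² − r² sin²θ), so v = −rω sinθ·[1 + r cosθ/√(L² − r² sin²θ)].
With r = 0.0238 m, L = 0.0772 m, θ = 134.4°: √(L² − r² sin²θ) = 0.075304 m.
v = −0.0238·306.5·0.71447·[1 + 0.0238·-0.69966/0.075304] = -4.0596 m/s.
|v| = 4.0596 m/s = 4059.6 mm/s.

4060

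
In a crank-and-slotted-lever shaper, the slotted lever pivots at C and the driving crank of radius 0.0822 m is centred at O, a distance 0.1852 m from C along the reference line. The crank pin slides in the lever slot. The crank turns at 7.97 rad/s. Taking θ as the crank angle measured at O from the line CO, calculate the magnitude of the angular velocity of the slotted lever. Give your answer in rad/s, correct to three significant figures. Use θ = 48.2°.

2.20

ω = 7.97 rad/s
Crank pin A relative to C: A = (d + r cosθ, r sinθ); lever angle φ = atan2(r sinθ, d + r cosθ).
Differentiating tanφ: φ̇ = rω(d cosθ + r)/(d² + r² + 2dr cosθ).
d² + r² + 2dr cosθ = |CA|² = 0.0613497 m²;  d cosθ + r = +0.20564 m.
|ω_lever| = |0.0822·7.97·+0.20564| / 0.0613497 = 2.196 rad/s.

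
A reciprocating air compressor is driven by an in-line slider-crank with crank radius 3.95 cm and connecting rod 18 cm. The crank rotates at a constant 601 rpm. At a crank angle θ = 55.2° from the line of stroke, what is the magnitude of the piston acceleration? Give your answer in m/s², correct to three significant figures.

ω = 2π·601/60 = 62.94 rad/s
x(θ) = r cosθ + √(L² − r² sin²θ); with ω constant, a = ω²·d²x/dθ².
d²x/dθ² = −r cosθ − r²(cos2θ)/√u − r⁴ sin²2θ/(4u^{3/2}),  u = L² − r² sin²θ = 0.0313479 m².
Substituting r = 0.0395 m, L = 0.18 m, θ = 55.2°: d²x/dθ² = -0.019568 m.
a = ω²·d²x/dθ² = (62.94)²·(-0.019568) = -77.508 m/s²;  |a| = 77.508 m/s².

77.5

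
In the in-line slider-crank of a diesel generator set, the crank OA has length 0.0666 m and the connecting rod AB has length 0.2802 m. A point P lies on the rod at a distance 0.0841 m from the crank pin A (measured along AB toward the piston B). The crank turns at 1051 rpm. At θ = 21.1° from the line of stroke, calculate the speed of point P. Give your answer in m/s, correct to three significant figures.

5.55

ω = 110.1 rad/s.  Crank-pin speed |V_A| = rω = 7.33 m/s, perpendicular to OA.
Rod angle: sinφ = −(r/L) sinθ ⇒ φ = -4.909°; ω_rod = −rω cosθ/√(L²−r²sin²θ) = -24.496 rad/s.
V_P = V_A + ω_rod × AP, with AP = 0.0841 m along the rod.
Components: V_Px = −rω sinθ − a·ω_rod·sinφ = -2.8151 m/s;  V_Py = rω cosθ + a·ω_rod·cosφ = +4.786 m/s.
|V_P| = √(V_Px² + V_Py²) = 5.5525 m/s.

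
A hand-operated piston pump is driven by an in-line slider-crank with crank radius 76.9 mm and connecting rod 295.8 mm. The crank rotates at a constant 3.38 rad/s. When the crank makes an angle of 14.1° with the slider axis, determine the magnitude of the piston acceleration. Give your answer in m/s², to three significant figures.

1.05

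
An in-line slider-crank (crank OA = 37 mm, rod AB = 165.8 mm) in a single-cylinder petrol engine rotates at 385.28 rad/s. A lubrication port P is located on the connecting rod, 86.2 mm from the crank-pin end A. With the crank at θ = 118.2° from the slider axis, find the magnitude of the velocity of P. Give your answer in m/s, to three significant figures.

ω = 385.3 rad/s.  Crank-pin speed |V_A| = rω = 14.255 m/s, perpendicular to OA.
Rod angle: sinφ = −(r/L) sinθ ⇒ φ = -11.342°; ω_rod = −rω cosθ/√(L²−r²sin²θ) = +41.439 rad/s.
V_P = V_A + ω_rod × AP, with AP = 0.0862 m along the rod.
Components: V_Px = −rω sinθ − a·ω_rod·sinφ = -11.861 m/s;  V_Py = rω cosθ + a·ω_rod·cosφ = -3.2341 m/s.
|V_P| = √(V_Px² + V_Py²) = 12.294 m/s.

12.3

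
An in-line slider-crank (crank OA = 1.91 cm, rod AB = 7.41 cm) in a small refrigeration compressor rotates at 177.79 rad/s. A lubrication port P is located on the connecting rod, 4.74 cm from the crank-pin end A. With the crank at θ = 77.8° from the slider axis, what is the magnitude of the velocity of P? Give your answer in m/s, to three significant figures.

ω = 177.8 rad/s.  Crank-pin speed |V_A| = rω = 3.3958 m/s, perpendicular to OA.
Rod angle: sinφ = −(r/L) sinθ ⇒ φ = -14.592°; ω_rod = −rω cosθ/√(L²−r²sin²θ) = -10.007 rad/s.
V_P = V_A + ω_rod × AP, with AP = 0.0474 m along the rod.
Components: V_Px = −rω sinθ − a·ω_rod·sinφ = -3.4386 m/s;  V_Py = rω cosθ + a·ω_rod·cosφ = +0.25857 m/s.
|V_P| = √(V_Px² + V_Py²) = 3.4483 m/s.

3.45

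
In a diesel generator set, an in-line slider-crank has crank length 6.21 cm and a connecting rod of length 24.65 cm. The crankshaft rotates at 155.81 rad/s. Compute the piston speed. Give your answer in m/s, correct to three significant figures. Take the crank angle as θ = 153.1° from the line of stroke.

ω = 155.8 rad/s
For an in-line slider-crank, x = r cosθ + √(L² − r² sin²θ), so v = −rω sinθ·[1 + r cosθ/√(L² − r² sin²θ)].
With r = 0.0621 m, L = 0.2465 m, θ = 153.1°: √(L² − r² sin²θ) = 0.24489 m.
v = −0.0621·155.8·0.45243·[1 + 0.0621·-0.89180/0.24489] = -3.3877 m/s.
|v| = 3.3877 m/s.

3.39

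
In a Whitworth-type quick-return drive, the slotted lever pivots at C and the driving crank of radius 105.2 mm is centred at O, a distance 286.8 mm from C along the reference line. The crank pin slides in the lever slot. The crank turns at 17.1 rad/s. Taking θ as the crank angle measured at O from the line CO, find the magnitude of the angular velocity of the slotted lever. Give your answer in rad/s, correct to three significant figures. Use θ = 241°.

0.950

ω = 17.1 rad/s
Crank pin A relative to C: A = (d + r cosθ, r sinθ); lever angle φ = atan2(r sinθ, d + r cosθ).
Differentiating tanφ: φ̇ = rω(d cosθ + r)/(d² + r² + 2dr cosθ).
d² + r² + 2dr cosθ = |CA|² = 0.0640665 m²;  d cosθ + r = -0.033843 m.
|ω_lever| = |0.1052·17.1·-0.033843| / 0.0640665 = 0.95029 rad/s.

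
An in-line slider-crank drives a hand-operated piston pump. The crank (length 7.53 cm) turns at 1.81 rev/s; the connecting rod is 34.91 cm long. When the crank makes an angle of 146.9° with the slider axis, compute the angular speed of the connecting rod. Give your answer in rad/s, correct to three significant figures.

ω = 11.37 rad/s (converted from 1.81 rev/s).
The rod makes angle φ with the slider axis where L sinφ = r sinθ; differentiating, L cosφ·φ̇ = r ω cosθ.
L cosφ = √(L² − r² sin²θ) = 0.34667 m.
|ω_rod| = r ω |cosθ| / √(L² − r² sin²θ) = 0.0753·11.37·0.83772/0.34667 = 2.0694 rad/s.

2.07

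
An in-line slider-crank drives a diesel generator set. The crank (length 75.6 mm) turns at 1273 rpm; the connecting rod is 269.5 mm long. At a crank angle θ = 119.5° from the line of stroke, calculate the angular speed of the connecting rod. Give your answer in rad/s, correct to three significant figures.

19.0

ω = 133.3 rad/s (converted from 1273 rpm).
The rod makes angle φ with the slider axis where L sinφ = r sinθ; differentiating, L cosφ·φ̇ = r ω cosθ.
L cosφ = √(L² − r² sin²θ) = 0.26134 m.
|ω_rod| = r ω |cosθ| / √(L² − r² sin²θ) = 0.0756·133.3·0.49242/0.26134 = 18.989 rad/s.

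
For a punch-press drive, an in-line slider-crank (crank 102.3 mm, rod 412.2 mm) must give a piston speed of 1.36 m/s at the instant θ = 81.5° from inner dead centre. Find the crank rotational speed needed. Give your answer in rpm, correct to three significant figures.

124

For an in-line slider-crank, |v_piston| = rω|sinθ|·[1 + r cosθ/√(L² − r² sin²θ)].
With r = 0.1023 m, L = 0.4122 m, θ = 81.5°: the bracketed kinematic factor |dx/dθ| = 0.105 m.
ω = v/|dx/dθ| = 1.36/0.105 = 12.952 rad/s.
N = 60ω/(2π) = 123.68 rpm.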